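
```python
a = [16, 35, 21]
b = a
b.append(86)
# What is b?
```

After line 1: a = [16, 35, 21]
After line 2 (b = a is an alias, same object): a = [16, 35, 21], b = [16, 35, 21]
After line 3 (b.append mutates the shared list): a = [16, 35, 21, 86], b = [16, 35, 21, 86]

[16, 35, 21, 86]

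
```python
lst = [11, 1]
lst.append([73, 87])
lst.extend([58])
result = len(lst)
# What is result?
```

After line 1: lst = [11, 1]
After line 2 (append adds [73, 87] as single element): lst = [11, 1, [73, 87]]
After line 3 (extend unpacks [58], adds 58): lst = [11, 1, [73, 87], 58]
After line 4: result = len(lst) = 4

4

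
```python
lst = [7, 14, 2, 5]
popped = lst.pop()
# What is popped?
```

5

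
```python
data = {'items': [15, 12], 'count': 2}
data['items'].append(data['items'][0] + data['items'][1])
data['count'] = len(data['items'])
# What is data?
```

After line 1: data = {'items': [15, 12], 'count': 2}
After line 2 (append 15 + 12 = 27): data = {'items': [15, 12, 27], 'count': 2}
After line 3 (count = len(items) = 3): data = {'items': [15, 12, 27], 'count': 3}

{'items': [15, 12, 27], 'count': 3}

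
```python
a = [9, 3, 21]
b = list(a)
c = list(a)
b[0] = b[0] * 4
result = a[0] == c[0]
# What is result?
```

After line 1: a = [9, 3, 21]
After line 2 (b = list(a), copy): a = [9, 3, 21], b = [9, 3, 21]
After line 3 (c = list(a) is a copy, new object): c = [9, 3, 21]
After line 4 (b[0] = 9 * 4 = 36; only b mutates (copy)): a = [9, 3, 21], b = [36, 3, 21], c = [9, 3, 21]
After line 5 (a[0] = 9, c[0] = 9; result = True)

True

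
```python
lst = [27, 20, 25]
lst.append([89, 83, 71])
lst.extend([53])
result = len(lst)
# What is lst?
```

After line 1: lst = [27, 20, 25]
After line 2 (append adds [89, 83, 71] as single element): lst = [27, 20, 25, [89, 83, 71]]
After line 3 (extend unpacks [53], adds 53): lst = [27, 20, 25, [89, 83, 71], 53]
After line 4: result = len(lst) = 5

[27, 20, 25, [89, 83, 71], 53]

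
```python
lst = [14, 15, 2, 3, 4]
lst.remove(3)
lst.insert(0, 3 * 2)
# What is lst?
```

After line 1: lst = [14, 15, 2, 3, 4]
After line 2 (remove first 3): lst = [14, 15, 2, 4]
After line 3 (insert 6 at index 0): lst = [6, 14, 15, 2, 4]

[6, 14, 15, 2, 4]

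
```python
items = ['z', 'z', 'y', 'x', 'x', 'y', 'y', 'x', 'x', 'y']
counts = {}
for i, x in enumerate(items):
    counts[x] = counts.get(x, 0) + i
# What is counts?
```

Initial: counts = {}, items = ['z', 'z', 'y', 'x', 'x', 'y', 'y', 'x', 'x', 'y']
i=0, x='z': counts = {'z': 0}
i=1, x='z': counts = {'z': 1}
i=2, x='y': counts = {'z': 1, 'y': 2}
i=3, x='x': counts = {'z': 1, 'y': 2, 'x': 3}
i=4, x='x': counts = {'z': 1, 'y': 2, 'x': 7}
i=5, x='y': counts = {'z': 1, 'y': 7, 'x': 7}
i=6, x='y': counts = {'z': 1, 'y': 13, 'x': 7}
i=7, x='x': counts = {'z': 1, 'y': 13, 'x': 14}
i=8, x='x': counts = {'z': 1, 'y': 13, 'x': 22}
i=9, x='y': counts = {'z': 1, 'y': 22, 'x': 22}

{'z': 1, 'y': 22, 'x': 22}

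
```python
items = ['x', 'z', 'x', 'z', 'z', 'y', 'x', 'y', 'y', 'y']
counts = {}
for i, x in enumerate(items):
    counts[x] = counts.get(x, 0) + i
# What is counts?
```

Initial: counts = {}, items = ['x', 'z', 'x', 'z', 'z', 'y', 'x', 'y', 'y', 'y']
i=0, x='x': counts = {'x': 0}
i=1, x='z': counts = {'x': 0, 'z': 1}
i=2, x='x': counts = {'x': 2, 'z': 1}
i=3, x='z': counts = {'x': 2, 'z': 4}
i=4, x='z': counts = {'x': 2, 'z': 8}
i=5, x='y': counts = {'x': 2, 'z': 8, 'y': 5}
i=6, x='x': counts = {'x': 8, 'z': 8, 'y': 5}
i=7, x='y': counts = {'x': 8, 'z': 8, 'y': 12}
i=8, x='y': counts = {'x': 8, 'z': 8, 'y': 20}
i=9, x='y': counts = {'x': 8, 'z': 8, 'y': 29}

{'x': 8, 'z': 8, 'y': 29}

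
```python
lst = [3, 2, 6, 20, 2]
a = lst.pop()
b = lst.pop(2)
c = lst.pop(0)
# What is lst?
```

After line 1: lst = [3, 2, 6, 20, 2]
After line 2 (pop() -> a = 2): lst = [3, 2, 6, 20]
After line 3 (pop(2) -> b = 6): lst = [3, 2, 20]
After line 4 (pop(0) -> c = 3): lst = [2, 20]

[2, 20]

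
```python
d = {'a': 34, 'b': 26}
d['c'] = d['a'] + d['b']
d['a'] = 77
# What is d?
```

After line 1: d = {'a': 34, 'b': 26}
After line 2 (d['c'] = 34 + 26): d = {'a': 34, 'b': 26, 'c': 60}
After line 3: d = {'a': 77, 'b': 26, 'c': 60}

{'a': 77, 'b': 26, 'c': 60}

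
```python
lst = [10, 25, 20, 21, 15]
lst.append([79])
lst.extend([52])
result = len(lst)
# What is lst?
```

After line 1: lst = [10, 25, 20, 21, 15]
After line 2 (append adds [79] as single element): lst = [10, 25, 20, 21, 15, [79]]
After line 3 (extend unpacks [52], adds 52): lst = [10, 25, 20, 21, 15, [79], 52]
After line 4: result = len(lst) = 7

[10, 25, 20, 21, 15, [79], 52]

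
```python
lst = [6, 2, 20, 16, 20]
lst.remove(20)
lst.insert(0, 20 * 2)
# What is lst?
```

After line 1: lst = [6, 2, 20, 16, 20]
After line 2 (remove first 20): lst = [6, 2, 16, 20]
After line 3 (insert 40 at index 0): lst = [40, 6, 2, 16, 20]

[40, 6, 2, 16, 20]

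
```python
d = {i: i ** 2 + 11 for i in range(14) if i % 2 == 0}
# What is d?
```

{0: 11, 2: 15, 4: 27, 6: 47, 8: 75, 10: 111, 12: 155}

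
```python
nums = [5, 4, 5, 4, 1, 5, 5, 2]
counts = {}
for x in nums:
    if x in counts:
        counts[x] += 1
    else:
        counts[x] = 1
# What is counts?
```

Initial: counts = {}, nums = [5, 4, 5, 4, 1, 5, 5, 2]
See 5: counts = {5: 1}
See 4: counts = {5: 1, 4: 1}
See 5: counts = {5: 2, 4: 1}
See 4: counts = {5: 2, 4: 2}
See 1: counts = {5: 2, 4: 2, 1: 1}
See 5: counts = {5: 3, 4: 2, 1: 1}
See 5: counts = {5: 4, 4: 2, 1: 1}
See 2: counts = {5: 4, 4: 2, 1: 1, 2: 1}

{5: 4, 4: 2, 1: 1, 2: 1}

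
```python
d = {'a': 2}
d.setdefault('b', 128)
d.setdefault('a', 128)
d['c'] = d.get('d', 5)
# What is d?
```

After line 1: d = {'a': 2}
After line 2 (setdefault adds 'b'=128): d = {'a': 2, 'b': 128}
After line 3 (setdefault 'a' no-op, already exists): d = {'a': 2, 'b': 128}
After line 4 (get('d', 5) returns default since 'd' not in d): d = {'a': 2, 'b': 128, 'c': 5}

{'a': 2, 'b': 128, 'c': 5}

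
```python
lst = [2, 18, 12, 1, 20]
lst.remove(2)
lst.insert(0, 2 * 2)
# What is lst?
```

After line 1: lst = [2, 18, 12, 1, 20]
After line 2 (remove first 2): lst = [18, 12, 1, 20]
After line 3 (insert 4 at index 0): lst = [4, 18, 12, 1, 20]

[4, 18, 12, 1, 20]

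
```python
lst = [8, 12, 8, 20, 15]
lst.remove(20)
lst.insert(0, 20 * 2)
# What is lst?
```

After line 1: lst = [8, 12, 8, 20, 15]
After line 2 (remove first 20): lst = [8, 12, 8, 15]
After line 3 (insert 40 at index 0): lst = [40, 8, 12, 8, 15]

[40, 8, 12, 8, 15]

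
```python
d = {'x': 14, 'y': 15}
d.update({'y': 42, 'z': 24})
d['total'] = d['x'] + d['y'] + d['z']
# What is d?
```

After line 1: d = {'x': 14, 'y': 15}
After line 2 (y overwritten, z added): d = {'x': 14, 'y': 42, 'z': 24}
After line 3 (total = 14 + 42 + 24 = 80): d = {'x': 14, 'y': 42, 'z': 24, 'total': 80}

{'x': 14, 'y': 42, 'z': 24, 'total': 80}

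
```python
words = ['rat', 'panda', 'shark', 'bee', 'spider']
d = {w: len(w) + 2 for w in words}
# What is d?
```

{'rat': 5, 'panda': 7, 'shark': 7, 'bee': 5, 'spider': 8}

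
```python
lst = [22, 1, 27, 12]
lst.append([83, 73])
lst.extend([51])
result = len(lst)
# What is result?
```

After line 1: lst = [22, 1, 27, 12]
After line 2 (append adds [83, 73] as single element): lst = [22, 1, 27, 12, [83, 73]]
After line 3 (extend unpacks [51], adds 51): lst = [22, 1, 27, 12, [83, 73], 51]
After line 4: result = len(lst) = 6

6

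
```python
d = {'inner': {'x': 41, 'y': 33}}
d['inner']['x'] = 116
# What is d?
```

After line 1: d = {'inner': {'x': 41, 'y': 33}}
After line 2 (inner x overwritten): d = {'inner': {'x': 116, 'y': 33}}

{'inner': {'x': 116, 'y': 33}}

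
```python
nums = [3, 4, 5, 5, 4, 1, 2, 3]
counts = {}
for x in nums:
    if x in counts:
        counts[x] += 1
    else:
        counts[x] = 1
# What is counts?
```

Initial: counts = {}, nums = [3, 4, 5, 5, 4, 1, 2, 3]
See 3: counts = {3: 1}
See 4: counts = {3: 1, 4: 1}
See 5: counts = {3: 1, 4: 1, 5: 1}
See 5: counts = {3: 1, 4: 1, 5: 2}
See 4: counts = {3: 1, 4: 2, 5: 2}
See 1: counts = {3: 1, 4: 2, 5: 2, 1: 1}
See 2: counts = {3: 1, 4: 2, 5: 2, 1: 1, 2: 1}
See 3: counts = {3: 2, 4: 2, 5: 2, 1: 1, 2: 1}

{3: 2, 4: 2, 5: 2, 1: 1, 2: 1}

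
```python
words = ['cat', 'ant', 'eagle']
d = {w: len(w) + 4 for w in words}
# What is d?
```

{'cat': 7, 'ant': 7, 'eagle': 9}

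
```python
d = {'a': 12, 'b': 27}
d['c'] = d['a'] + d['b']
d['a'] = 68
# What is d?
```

After line 1: d = {'a': 12, 'b': 27}
After line 2 (d['c'] = 12 + 27): d = {'a': 12, 'b': 27, 'c': 39}
After line 3: d = {'a': 68, 'b': 27, 'c': 39}

{'a': 68, 'b': 27, 'c': 39}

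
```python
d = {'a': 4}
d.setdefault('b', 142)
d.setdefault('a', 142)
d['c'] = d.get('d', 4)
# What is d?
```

After line 1: d = {'a': 4}
After line 2 (setdefault adds 'b'=142): d = {'a': 4, 'b': 142}
After line 3 (setdefault 'a' no-op, already exists): d = {'a': 4, 'b': 142}
After line 4 (get('d', 4) returns default since 'd' not in d): d = {'a': 4, 'b': 142, 'c': 4}

{'a': 4, 'b': 142, 'c': 4}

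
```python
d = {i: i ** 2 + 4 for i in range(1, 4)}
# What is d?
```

{1: 5, 2: 8, 3: 13}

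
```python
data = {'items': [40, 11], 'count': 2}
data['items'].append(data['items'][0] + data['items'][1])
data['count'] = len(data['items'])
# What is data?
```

After line 1: data = {'items': [40, 11], 'count': 2}
After line 2 (append 40 + 11 = 51): data = {'items': [40, 11, 51], 'count': 2}
After line 3 (count = len(items) = 3): data = {'items': [40, 11, 51], 'count': 3}

{'items': [40, 11, 51], 'count': 3}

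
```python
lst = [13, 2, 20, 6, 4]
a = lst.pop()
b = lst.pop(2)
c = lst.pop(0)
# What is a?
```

After line 1: lst = [13, 2, 20, 6, 4]
After line 2 (pop() -> a = 4): lst = [13, 2, 20, 6]
After line 3 (pop(2) -> b = 20): lst = [13, 2, 6]
After line 4 (pop(0) -> c = 13): lst = [2, 6]

4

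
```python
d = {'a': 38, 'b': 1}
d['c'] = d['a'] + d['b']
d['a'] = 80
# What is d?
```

After line 1: d = {'a': 38, 'b': 1}
After line 2 (d['c'] = 38 + 1): d = {'a': 38, 'b': 1, 'c': 39}
After line 3: d = {'a': 80, 'b': 1, 'c': 39}

{'a': 80, 'b': 1, 'c': 39}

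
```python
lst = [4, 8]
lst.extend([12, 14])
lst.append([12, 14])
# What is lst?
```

After line 1: lst = [4, 8]
After line 2 (extend unpacks [12, 14]): lst = [4, 8, 12, 14]
After line 3 (append adds [12, 14] as single element): lst = [4, 8, 12, 14, [12, 14]]

[4, 8, 12, 14, [12, 14]]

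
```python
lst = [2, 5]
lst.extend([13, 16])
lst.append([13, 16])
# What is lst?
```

After line 1: lst = [2, 5]
After line 2 (extend unpacks [13, 16]): lst = [2, 5, 13, 16]
After line 3 (append adds [13, 16] as single element): lst = [2, 5, 13, 16, [13, 16]]

[2, 5, 13, 16, [13, 16]]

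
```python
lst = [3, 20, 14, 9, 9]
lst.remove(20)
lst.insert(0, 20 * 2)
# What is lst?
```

After line 1: lst = [3, 20, 14, 9, 9]
After line 2 (remove first 20): lst = [3, 14, 9, 9]
After line 3 (insert 40 at index 0): lst = [40, 3, 14, 9, 9]

[40, 3, 14, 9, 9]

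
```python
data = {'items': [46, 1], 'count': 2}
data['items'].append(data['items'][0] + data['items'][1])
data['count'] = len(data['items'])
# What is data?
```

After line 1: data = {'items': [46, 1], 'count': 2}
After line 2 (append 46 + 1 = 47): data = {'items': [46, 1, 47], 'count': 2}
After line 3 (count = len(items) = 3): data = {'items': [46, 1, 47], 'count': 3}

{'items': [46, 1, 47], 'count': 3}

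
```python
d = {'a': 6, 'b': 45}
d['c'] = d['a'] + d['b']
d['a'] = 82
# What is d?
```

After line 1: d = {'a': 6, 'b': 45}
After line 2 (d['c'] = 6 + 45): d = {'a': 6, 'b': 45, 'c': 51}
After line 3: d = {'a': 82, 'b': 45, 'c': 51}

{'a': 82, 'b': 45, 'c': 51}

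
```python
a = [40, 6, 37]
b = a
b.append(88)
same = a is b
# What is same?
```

After line 1: a = [40, 6, 37]
After line 2 (b = a is an alias, same object): a = [40, 6, 37], b = [40, 6, 37]
After line 3 (b.append mutates the shared list): a = [40, 6, 37, 88], b = [40, 6, 37, 88]
After line 4 (same = a is b; same object -> True): same = True

True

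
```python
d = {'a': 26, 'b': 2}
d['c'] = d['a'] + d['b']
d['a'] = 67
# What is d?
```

After line 1: d = {'a': 26, 'b': 2}
After line 2 (d['c'] = 26 + 2): d = {'a': 26, 'b': 2, 'c': 28}
After line 3: d = {'a': 67, 'b': 2, 'c': 28}

{'a': 67, 'b': 2, 'c': 28}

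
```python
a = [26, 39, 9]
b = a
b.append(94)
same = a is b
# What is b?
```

After line 1: a = [26, 39, 9]
After line 2 (b = a is an alias, same object): a = [26, 39, 9], b = [26, 39, 9]
After line 3 (b.append mutates the shared list): a = [26, 39, 9, 94], b = [26, 39, 9, 94]
After line 4 (same = a is b; same object -> True): same = True

[26, 39, 9, 94]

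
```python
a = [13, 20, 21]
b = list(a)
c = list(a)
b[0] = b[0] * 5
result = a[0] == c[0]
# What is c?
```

After line 1: a = [13, 20, 21]
After line 2 (b = list(a), copy): a = [13, 20, 21], b = [13, 20, 21]
After line 3 (c = list(a) is a copy, new object): c = [13, 20, 21]
After line 4 (b[0] = 13 * 5 = 65; only b mutates (copy)): a = [13, 20, 21], b = [65, 20, 21], c = [13, 20, 21]
After line 5 (a[0] = 13, c[0] = 13; result = True)

[13, 20, 21]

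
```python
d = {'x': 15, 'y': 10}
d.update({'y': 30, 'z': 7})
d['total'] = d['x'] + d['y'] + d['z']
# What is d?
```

After line 1: d = {'x': 15, 'y': 10}
After line 2 (y overwritten, z added): d = {'x': 15, 'y': 30, 'z': 7}
After line 3 (total = 15 + 30 + 7 = 52): d = {'x': 15, 'y': 30, 'z': 7, 'total': 52}

{'x': 15, 'y': 30, 'z': 7, 'total': 52}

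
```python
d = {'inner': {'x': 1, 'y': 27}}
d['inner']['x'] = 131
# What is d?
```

After line 1: d = {'inner': {'x': 1, 'y': 27}}
After line 2 (inner x overwritten): d = {'inner': {'x': 131, 'y': 27}}

{'inner': {'x': 131, 'y': 27}}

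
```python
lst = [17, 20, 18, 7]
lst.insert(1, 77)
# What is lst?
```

[17, 77, 20, 18, 7]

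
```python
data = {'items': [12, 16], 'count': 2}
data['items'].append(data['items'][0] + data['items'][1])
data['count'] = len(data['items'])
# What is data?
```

After line 1: data = {'items': [12, 16], 'count': 2}
After line 2 (append 12 + 16 = 28): data = {'items': [12, 16, 28], 'count': 2}
After line 3 (count = len(items) = 3): data = {'items': [12, 16, 28], 'count': 3}

{'items': [12, 16, 28], 'count': 3}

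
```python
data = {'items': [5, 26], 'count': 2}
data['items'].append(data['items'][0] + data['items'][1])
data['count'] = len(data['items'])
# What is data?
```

After line 1: data = {'items': [5, 26], 'count': 2}
After line 2 (append 5 + 26 = 31): data = {'items': [5, 26, 31], 'count': 2}
After line 3 (count = len(items) = 3): data = {'items': [5, 26, 31], 'count': 3}

{'items': [5, 26, 31], 'count': 3}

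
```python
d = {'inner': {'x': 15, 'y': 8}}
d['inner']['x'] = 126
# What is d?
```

After line 1: d = {'inner': {'x': 15, 'y': 8}}
After line 2 (inner x overwritten): d = {'inner': {'x': 126, 'y': 8}}

{'inner': {'x': 126, 'y': 8}}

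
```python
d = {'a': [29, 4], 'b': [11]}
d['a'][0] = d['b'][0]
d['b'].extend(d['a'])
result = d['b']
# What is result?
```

After line 1: d = {'a': [29, 4], 'b': [11]}
After line 2 (a[0] = b[0] = 11): d = {'a': [11, 4], 'b': [11]}
After line 3 (b.extend(a) appends [11, 4]): d = {'a': [11, 4], 'b': [11, 11, 4]}
After line 4: result = d['b'] = [11, 11, 4]

[11, 11, 4]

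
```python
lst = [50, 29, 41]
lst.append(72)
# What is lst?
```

[50, 29, 41, 72]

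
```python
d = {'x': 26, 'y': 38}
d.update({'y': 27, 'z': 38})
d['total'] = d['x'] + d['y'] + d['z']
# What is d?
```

After line 1: d = {'x': 26, 'y': 38}
After line 2 (y overwritten, z added): d = {'x': 26, 'y': 27, 'z': 38}
After line 3 (total = 26 + 27 + 38 = 91): d = {'x': 26, 'y': 27, 'z': 38, 'total': 91}

{'x': 26, 'y': 27, 'z': 38, 'total': 91}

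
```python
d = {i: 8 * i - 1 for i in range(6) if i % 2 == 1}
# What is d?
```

{1: 7, 3: 23, 5: 39}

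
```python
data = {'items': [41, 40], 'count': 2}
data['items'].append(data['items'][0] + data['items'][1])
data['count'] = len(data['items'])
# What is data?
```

After line 1: data = {'items': [41, 40], 'count': 2}
After line 2 (append 41 + 40 = 81): data = {'items': [41, 40, 81], 'count': 2}
After line 3 (count = len(items) = 3): data = {'items': [41, 40, 81], 'count': 3}

{'items': [41, 40, 81], 'count': 3}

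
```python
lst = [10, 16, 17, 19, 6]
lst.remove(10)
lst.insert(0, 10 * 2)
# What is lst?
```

After line 1: lst = [10, 16, 17, 19, 6]
After line 2 (remove first 10): lst = [16, 17, 19, 6]
After line 3 (insert 20 at index 0): lst = [20, 16, 17, 19, 6]

[20, 16, 17, 19, 6]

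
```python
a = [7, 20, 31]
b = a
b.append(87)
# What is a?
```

After line 1: a = [7, 20, 31]
After line 2 (b = a is an alias, same object): a = [7, 20, 31], b = [7, 20, 31]
After line 3 (b.append mutates the shared list): a = [7, 20, 31, 87], b = [7, 20, 31, 87]

[7, 20, 31, 87]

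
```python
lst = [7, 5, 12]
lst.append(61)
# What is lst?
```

[7, 5, 12, 61]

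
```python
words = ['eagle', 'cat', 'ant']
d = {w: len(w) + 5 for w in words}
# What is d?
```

{'eagle': 10, 'cat': 8, 'ant': 8}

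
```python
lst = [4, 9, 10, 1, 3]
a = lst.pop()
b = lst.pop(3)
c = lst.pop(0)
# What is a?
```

After line 1: lst = [4, 9, 10, 1, 3]
After line 2 (pop() -> a = 3): lst = [4, 9, 10, 1]
After line 3 (pop(3) -> b = 1): lst = [4, 9, 10]
After line 4 (pop(0) -> c = 4): lst = [9, 10]

3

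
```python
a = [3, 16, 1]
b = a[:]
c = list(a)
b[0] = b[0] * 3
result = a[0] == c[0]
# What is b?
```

After line 1: a = [3, 16, 1]
After line 2 (b = a[:], copy): a = [3, 16, 1], b = [3, 16, 1]
After line 3 (c = list(a) is a copy, new object): c = [3, 16, 1]
After line 4 (b[0] = 3 * 3 = 9; only b mutates (copy)): a = [3, 16, 1], b = [9, 16, 1], c = [3, 16, 1]
After line 5 (a[0] = 3, c[0] = 3; result = True)

[9, 16, 1]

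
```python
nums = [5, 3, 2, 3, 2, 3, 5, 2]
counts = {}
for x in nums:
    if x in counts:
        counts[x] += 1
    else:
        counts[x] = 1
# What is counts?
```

Initial: counts = {}, nums = [5, 3, 2, 3, 2, 3, 5, 2]
See 5: counts = {5: 1}
See 3: counts = {5: 1, 3: 1}
See 2: counts = {5: 1, 3: 1, 2: 1}
See 3: counts = {5: 1, 3: 2, 2: 1}
See 2: counts = {5: 1, 3: 2, 2: 2}
See 3: counts = {5: 1, 3: 3, 2: 2}
See 5: counts = {5: 2, 3: 3, 2: 2}
See 2: counts = {5: 2, 3: 3, 2: 3}

{5: 2, 3: 3, 2: 3}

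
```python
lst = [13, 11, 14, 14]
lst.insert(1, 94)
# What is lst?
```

[13, 94, 11, 14, 14]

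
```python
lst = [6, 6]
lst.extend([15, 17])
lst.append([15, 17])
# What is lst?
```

After line 1: lst = [6, 6]
After line 2 (extend unpacks [15, 17]): lst = [6, 6, 15, 17]
After line 3 (append adds [15, 17] as single element): lst = [6, 6, 15, 17, [15, 17]]

[6, 6, 15, 17, [15, 17]]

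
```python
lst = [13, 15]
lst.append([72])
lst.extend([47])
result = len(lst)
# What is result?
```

After line 1: lst = [13, 15]
After line 2 (append adds [72] as single element): lst = [13, 15, [72]]
After line 3 (extend unpacks [47], adds 47): lst = [13, 15, [72], 47]
After line 4: result = len(lst) = 4

4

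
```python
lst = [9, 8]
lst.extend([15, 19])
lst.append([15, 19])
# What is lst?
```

After line 1: lst = [9, 8]
After line 2 (extend unpacks [15, 19]): lst = [9, 8, 15, 19]
After line 3 (append adds [15, 19] as single element): lst = [9, 8, 15, 19, [15, 19]]

[9, 8, 15, 19, [15, 19]]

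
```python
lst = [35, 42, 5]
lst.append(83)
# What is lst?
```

[35, 42, 5, 83]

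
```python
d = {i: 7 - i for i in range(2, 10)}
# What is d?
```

{2: 5, 3: 4, 4: 3, 5: 2, 6: 1, 7: 0, 8: -1, 9: -2}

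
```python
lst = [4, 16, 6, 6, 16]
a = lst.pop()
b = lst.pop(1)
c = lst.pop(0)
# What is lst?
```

After line 1: lst = [4, 16, 6, 6, 16]
After line 2 (pop() -> a = 16): lst = [4, 16, 6, 6]
After line 3 (pop(1) -> b = 16): lst = [4, 6, 6]
After line 4 (pop(0) -> c = 4): lst = [6, 6]

[6, 6]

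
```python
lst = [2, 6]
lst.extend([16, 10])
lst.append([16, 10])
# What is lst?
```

After line 1: lst = [2, 6]
After line 2 (extend unpacks [16, 10]): lst = [2, 6, 16, 10]
After line 3 (append adds [16, 10] as single element): lst = [2, 6, 16, 10, [16, 10]]

[2, 6, 16, 10, [16, 10]]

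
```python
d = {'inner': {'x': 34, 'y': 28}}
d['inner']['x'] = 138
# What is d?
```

After line 1: d = {'inner': {'x': 34, 'y': 28}}
After line 2 (inner x overwritten): d = {'inner': {'x': 138, 'y': 28}}

{'inner': {'x': 138, 'y': 28}}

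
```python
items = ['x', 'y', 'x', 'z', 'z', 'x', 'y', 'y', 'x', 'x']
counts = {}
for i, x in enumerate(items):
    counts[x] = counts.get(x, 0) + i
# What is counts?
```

Initial: counts = {}, items = ['x', 'y', 'x', 'z', 'z', 'x', 'y', 'y', 'x', 'x']
i=0, x='x': counts = {'x': 0}
i=1, x='y': counts = {'x': 0, 'y': 1}
i=2, x='x': counts = {'x': 2, 'y': 1}
i=3, x='z': counts = {'x': 2, 'y': 1, 'z': 3}
i=4, x='z': counts = {'x': 2, 'y': 1, 'z': 7}
i=5, x='x': counts = {'x': 7, 'y': 1, 'z': 7}
i=6, x='y': counts = {'x': 7, 'y': 7, 'z': 7}
i=7, x='y': counts = {'x': 7, 'y': 14, 'z': 7}
i=8, x='x': counts = {'x': 15, 'y': 14, 'z': 7}
i=9, x='x': counts = {'x': 24, 'y': 14, 'z': 7}

{'x': 24, 'y': 14, 'z': 7}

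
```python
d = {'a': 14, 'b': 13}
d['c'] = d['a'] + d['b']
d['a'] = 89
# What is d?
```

After line 1: d = {'a': 14, 'b': 13}
After line 2 (d['c'] = 14 + 13): d = {'a': 14, 'b': 13, 'c': 27}
After line 3: d = {'a': 89, 'b': 13, 'c': 27}

{'a': 89, 'b': 13, 'c': 27}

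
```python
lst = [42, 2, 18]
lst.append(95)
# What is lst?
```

[42, 2, 18, 95]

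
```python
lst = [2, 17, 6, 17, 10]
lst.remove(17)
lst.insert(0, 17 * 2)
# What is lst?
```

After line 1: lst = [2, 17, 6, 17, 10]
After line 2 (remove first 17): lst = [2, 6, 17, 10]
After line 3 (insert 34 at index 0): lst = [34, 2, 6, 17, 10]

[34, 2, 6, 17, 10]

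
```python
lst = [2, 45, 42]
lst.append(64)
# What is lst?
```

[2, 45, 42, 64]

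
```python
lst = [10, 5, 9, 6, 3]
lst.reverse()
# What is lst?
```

[3, 6, 9, 5, 10]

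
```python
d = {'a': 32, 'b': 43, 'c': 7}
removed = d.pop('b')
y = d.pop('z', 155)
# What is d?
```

After line 1: d = {'a': 32, 'b': 43, 'c': 7}
After line 2 (pop 'b' returns 43): d = {'a': 32, 'c': 7}, removed = 43
After line 3 (pop 'z' missing, returns default 155): d = {'a': 32, 'c': 7}, y = 155

{'a': 32, 'c': 7}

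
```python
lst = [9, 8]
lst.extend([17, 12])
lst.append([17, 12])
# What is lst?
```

After line 1: lst = [9, 8]
After line 2 (extend unpacks [17, 12]): lst = [9, 8, 17, 12]
After line 3 (append adds [17, 12] as single element): lst = [9, 8, 17, 12, [17, 12]]

[9, 8, 17, 12, [17, 12]]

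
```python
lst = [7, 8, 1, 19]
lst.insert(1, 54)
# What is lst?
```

[7, 54, 8, 1, 19]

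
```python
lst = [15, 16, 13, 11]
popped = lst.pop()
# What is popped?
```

11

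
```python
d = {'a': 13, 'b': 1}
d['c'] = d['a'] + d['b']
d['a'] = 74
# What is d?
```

After line 1: d = {'a': 13, 'b': 1}
After line 2 (d['c'] = 13 + 1): d = {'a': 13, 'b': 1, 'c': 14}
After line 3: d = {'a': 74, 'b': 1, 'c': 14}

{'a': 74, 'b': 1, 'c': 14}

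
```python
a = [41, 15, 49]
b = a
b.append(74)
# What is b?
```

After line 1: a = [41, 15, 49]
After line 2 (b = a is an alias, same object): a = [41, 15, 49], b = [41, 15, 49]
After line 3 (b.append mutates the shared list): a = [41, 15, 49, 74], b = [41, 15, 49, 74]

[41, 15, 49, 74]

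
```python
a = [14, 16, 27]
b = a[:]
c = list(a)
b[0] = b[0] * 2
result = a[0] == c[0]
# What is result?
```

After line 1: a = [14, 16, 27]
After line 2 (b = a[:], copy): a = [14, 16, 27], b = [14, 16, 27]
After line 3 (c = list(a) is a copy, new object): c = [14, 16, 27]
After line 4 (b[0] = 14 * 2 = 28; only b mutates (copy)): a = [14, 16, 27], b = [28, 16, 27], c = [14, 16, 27]
After line 5 (a[0] = 14, c[0] = 14; result = True)

True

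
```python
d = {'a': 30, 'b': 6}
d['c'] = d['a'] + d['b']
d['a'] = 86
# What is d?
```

After line 1: d = {'a': 30, 'b': 6}
After line 2 (d['c'] = 30 + 6): d = {'a': 30, 'b': 6, 'c': 36}
After line 3: d = {'a': 86, 'b': 6, 'c': 36}

{'a': 86, 'b': 6, 'c': 36}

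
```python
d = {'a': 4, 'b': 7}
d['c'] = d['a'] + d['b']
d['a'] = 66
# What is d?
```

After line 1: d = {'a': 4, 'b': 7}
After line 2 (d['c'] = 4 + 7): d = {'a': 4, 'b': 7, 'c': 11}
After line 3: d = {'a': 66, 'b': 7, 'c': 11}

{'a': 66, 'b': 7, 'c': 11}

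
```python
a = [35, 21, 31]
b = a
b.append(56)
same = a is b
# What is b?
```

After line 1: a = [35, 21, 31]
After line 2 (b = a is an alias, same object): a = [35, 21, 31], b = [35, 21, 31]
After line 3 (b.append mutates the shared list): a = [35, 21, 31, 56], b = [35, 21, 31, 56]
After line 4 (same = a is b; same object -> True): same = True

[35, 21, 31, 56]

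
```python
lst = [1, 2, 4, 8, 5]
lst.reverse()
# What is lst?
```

[5, 8, 4, 2, 1]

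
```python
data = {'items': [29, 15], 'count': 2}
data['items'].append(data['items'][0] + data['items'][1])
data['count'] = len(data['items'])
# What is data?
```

After line 1: data = {'items': [29, 15], 'count': 2}
After line 2 (append 29 + 15 = 44): data = {'items': [29, 15, 44], 'count': 2}
After line 3 (count = len(items) = 3): data = {'items': [29, 15, 44], 'count': 3}

{'items': [29, 15, 44], 'count': 3}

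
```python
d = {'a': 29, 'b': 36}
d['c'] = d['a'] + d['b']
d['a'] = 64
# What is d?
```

After line 1: d = {'a': 29, 'b': 36}
After line 2 (d['c'] = 29 + 36): d = {'a': 29, 'b': 36, 'c': 65}
After line 3: d = {'a': 64, 'b': 36, 'c': 65}

{'a': 64, 'b': 36, 'c': 65}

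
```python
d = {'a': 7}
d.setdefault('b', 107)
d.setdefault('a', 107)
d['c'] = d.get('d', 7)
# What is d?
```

After line 1: d = {'a': 7}
After line 2 (setdefault adds 'b'=107): d = {'a': 7, 'b': 107}
After line 3 (setdefault 'a' no-op, already exists): d = {'a': 7, 'b': 107}
After line 4 (get('d', 7) returns default since 'd' not in d): d = {'a': 7, 'b': 107, 'c': 7}

{'a': 7, 'b': 107, 'c': 7}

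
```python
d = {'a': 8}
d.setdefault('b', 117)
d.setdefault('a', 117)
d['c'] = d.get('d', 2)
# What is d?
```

After line 1: d = {'a': 8}
After line 2 (setdefault adds 'b'=117): d = {'a': 8, 'b': 117}
After line 3 (setdefault 'a' no-op, already exists): d = {'a': 8, 'b': 117}
After line 4 (get('d', 2) returns default since 'd' not in d): d = {'a': 8, 'b': 117, 'c': 2}

{'a': 8, 'b': 117, 'c': 2}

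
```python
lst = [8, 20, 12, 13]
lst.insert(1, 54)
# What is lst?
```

[8, 54, 20, 12, 13]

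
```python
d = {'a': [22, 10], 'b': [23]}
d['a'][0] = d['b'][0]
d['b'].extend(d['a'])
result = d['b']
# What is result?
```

After line 1: d = {'a': [22, 10], 'b': [23]}
After line 2 (a[0] = b[0] = 23): d = {'a': [23, 10], 'b': [23]}
After line 3 (b.extend(a) appends [23, 10]): d = {'a': [23, 10], 'b': [23, 23, 10]}
After line 4: result = d['b'] = [23, 23, 10]

[23, 23, 10]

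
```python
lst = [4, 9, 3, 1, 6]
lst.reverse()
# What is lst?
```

[6, 1, 3, 9, 4]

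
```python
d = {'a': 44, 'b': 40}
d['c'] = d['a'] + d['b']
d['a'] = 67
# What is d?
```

After line 1: d = {'a': 44, 'b': 40}
After line 2 (d['c'] = 44 + 40): d = {'a': 44, 'b': 40, 'c': 84}
After line 3: d = {'a': 67, 'b': 40, 'c': 84}

{'a': 67, 'b': 40, 'c': 84}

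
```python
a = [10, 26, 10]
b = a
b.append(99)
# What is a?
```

After line 1: a = [10, 26, 10]
After line 2 (b = a is an alias, same object): a = [10, 26, 10], b = [10, 26, 10]
After line 3 (b.append mutates the shared list): a = [10, 26, 10, 99], b = [10, 26, 10, 99]

[10, 26, 10, 99]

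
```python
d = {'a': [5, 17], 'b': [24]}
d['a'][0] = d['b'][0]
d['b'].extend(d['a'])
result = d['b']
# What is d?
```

After line 1: d = {'a': [5, 17], 'b': [24]}
After line 2 (a[0] = b[0] = 24): d = {'a': [24, 17], 'b': [24]}
After line 3 (b.extend(a) appends [24, 17]): d = {'a': [24, 17], 'b': [24, 24, 17]}
After line 4: result = d['b'] = [24, 24, 17]

{'a': [24, 17], 'b': [24, 24, 17]}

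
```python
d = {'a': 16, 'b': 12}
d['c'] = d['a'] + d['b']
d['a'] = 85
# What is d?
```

After line 1: d = {'a': 16, 'b': 12}
After line 2 (d['c'] = 16 + 12): d = {'a': 16, 'b': 12, 'c': 28}
After line 3: d = {'a': 85, 'b': 12, 'c': 28}

{'a': 85, 'b': 12, 'c': 28}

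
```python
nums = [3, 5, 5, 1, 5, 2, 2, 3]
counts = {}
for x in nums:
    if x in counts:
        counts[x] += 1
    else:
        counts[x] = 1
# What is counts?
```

Initial: counts = {}, nums = [3, 5, 5, 1, 5, 2, 2, 3]
See 3: counts = {3: 1}
See 5: counts = {3: 1, 5: 1}
See 5: counts = {3: 1, 5: 2}
See 1: counts = {3: 1, 5: 2, 1: 1}
See 5: counts = {3: 1, 5: 3, 1: 1}
See 2: counts = {3: 1, 5: 3, 1: 1, 2: 1}
See 2: counts = {3: 1, 5: 3, 1: 1, 2: 2}
See 3: counts = {3: 2, 5: 3, 1: 1, 2: 2}

{3: 2, 5: 3, 1: 1, 2: 2}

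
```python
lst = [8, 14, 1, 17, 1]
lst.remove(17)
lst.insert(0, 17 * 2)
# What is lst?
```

After line 1: lst = [8, 14, 1, 17, 1]
After line 2 (remove first 17): lst = [8, 14, 1, 1]
After line 3 (insert 34 at index 0): lst = [34, 8, 14, 1, 1]

[34, 8, 14, 1, 1]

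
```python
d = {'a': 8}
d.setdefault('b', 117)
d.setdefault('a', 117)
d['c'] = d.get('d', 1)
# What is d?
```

After line 1: d = {'a': 8}
After line 2 (setdefault adds 'b'=117): d = {'a': 8, 'b': 117}
After line 3 (setdefault 'a' no-op, already exists): d = {'a': 8, 'b': 117}
After line 4 (get('d', 1) returns default since 'd' not in d): d = {'a': 8, 'b': 117, 'c': 1}

{'a': 8, 'b': 117, 'c': 1}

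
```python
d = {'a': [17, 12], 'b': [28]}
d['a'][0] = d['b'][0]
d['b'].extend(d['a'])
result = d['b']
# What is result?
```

After line 1: d = {'a': [17, 12], 'b': [28]}
After line 2 (a[0] = b[0] = 28): d = {'a': [28, 12], 'b': [28]}
After line 3 (b.extend(a) appends [28, 12]): d = {'a': [28, 12], 'b': [28, 28, 12]}
After line 4: result = d['b'] = [28, 28, 12]

[28, 28, 12]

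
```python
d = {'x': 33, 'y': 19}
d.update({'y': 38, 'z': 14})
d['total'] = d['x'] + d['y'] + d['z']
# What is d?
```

After line 1: d = {'x': 33, 'y': 19}
After line 2 (y overwritten, z added): d = {'x': 33, 'y': 38, 'z': 14}
After line 3 (total = 33 + 38 + 14 = 85): d = {'x': 33, 'y': 38, 'z': 14, 'total': 85}

{'x': 33, 'y': 38, 'z': 14, 'total': 85}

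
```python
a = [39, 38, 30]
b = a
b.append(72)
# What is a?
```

After line 1: a = [39, 38, 30]
After line 2 (b = a is an alias, same object): a = [39, 38, 30], b = [39, 38, 30]
After line 3 (b.append mutates the shared list): a = [39, 38, 30, 72], b = [39, 38, 30, 72]

[39, 38, 30, 72]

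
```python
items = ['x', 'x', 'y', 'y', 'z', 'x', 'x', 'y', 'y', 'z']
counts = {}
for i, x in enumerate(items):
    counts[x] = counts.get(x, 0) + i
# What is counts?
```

Initial: counts = {}, items = ['x', 'x', 'y', 'y', 'z', 'x', 'x', 'y', 'y', 'z']
i=0, x='x': counts = {'x': 0}
i=1, x='x': counts = {'x': 1}
i=2, x='y': counts = {'x': 1, 'y': 2}
i=3, x='y': counts = {'x': 1, 'y': 5}
i=4, x='z': counts = {'x': 1, 'y': 5, 'z': 4}
i=5, x='x': counts = {'x': 6, 'y': 5, 'z': 4}
i=6, x='x': counts = {'x': 12, 'y': 5, 'z': 4}
i=7, x='y': counts = {'x': 12, 'y': 12, 'z': 4}
i=8, x='y': counts = {'x': 12, 'y': 20, 'z': 4}
i=9, x='z': counts = {'x': 12, 'y': 20, 'z': 13}

{'x': 12, 'y': 20, 'z': 13}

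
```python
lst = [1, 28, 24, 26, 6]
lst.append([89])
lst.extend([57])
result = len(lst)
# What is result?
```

After line 1: lst = [1, 28, 24, 26, 6]
After line 2 (append adds [89] as single element): lst = [1, 28, 24, 26, 6, [89]]
After line 3 (extend unpacks [57], adds 57): lst = [1, 28, 24, 26, 6, [89], 57]
After line 4: result = len(lst) = 7

7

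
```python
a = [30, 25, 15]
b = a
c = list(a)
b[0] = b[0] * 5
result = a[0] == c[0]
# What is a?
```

After line 1: a = [30, 25, 15]
After line 2 (b = a, alias): a = [30, 25, 15], b = [30, 25, 15]
After line 3 (c = list(a) is a copy, new object): c = [30, 25, 15]
After line 4 (b[0] = 30 * 5 = 150; mutates shared a/b): a = b = [150, 25, 15], c = [30, 25, 15]
After line 5 (a[0] = 150, c[0] = 30; result = False)

[150, 25, 15]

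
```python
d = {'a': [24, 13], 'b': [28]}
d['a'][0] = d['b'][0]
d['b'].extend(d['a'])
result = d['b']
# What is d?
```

After line 1: d = {'a': [24, 13], 'b': [28]}
After line 2 (a[0] = b[0] = 28): d = {'a': [28, 13], 'b': [28]}
After line 3 (b.extend(a) appends [28, 13]): d = {'a': [28, 13], 'b': [28, 28, 13]}
After line 4: result = d['b'] = [28, 28, 13]

{'a': [28, 13], 'b': [28, 28, 13]}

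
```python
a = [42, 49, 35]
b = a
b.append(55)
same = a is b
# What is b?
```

After line 1: a = [42, 49, 35]
After line 2 (b = a is an alias, same object): a = [42, 49, 35], b = [42, 49, 35]
After line 3 (b.append mutates the shared list): a = [42, 49, 35, 55], b = [42, 49, 35, 55]
After line 4 (same = a is b; same object -> True): same = True

[42, 49, 35, 55]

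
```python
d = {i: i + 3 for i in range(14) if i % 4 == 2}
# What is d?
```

{2: 5, 6: 9, 10: 13}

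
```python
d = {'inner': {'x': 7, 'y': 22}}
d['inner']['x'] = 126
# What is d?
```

After line 1: d = {'inner': {'x': 7, 'y': 22}}
After line 2 (inner x overwritten): d = {'inner': {'x': 126, 'y': 22}}

{'inner': {'x': 126, 'y': 22}}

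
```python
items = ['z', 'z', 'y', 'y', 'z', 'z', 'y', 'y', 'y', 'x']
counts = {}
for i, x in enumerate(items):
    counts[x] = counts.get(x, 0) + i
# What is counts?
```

Initial: counts = {}, items = ['z', 'z', 'y', 'y', 'z', 'z', 'y', 'y', 'y', 'x']
i=0, x='z': counts = {'z': 0}
i=1, x='z': counts = {'z': 1}
i=2, x='y': counts = {'z': 1, 'y': 2}
i=3, x='y': counts = {'z': 1, 'y': 5}
i=4, x='z': counts = {'z': 5, 'y': 5}
i=5, x='z': counts = {'z': 10, 'y': 5}
i=6, x='y': counts = {'z': 10, 'y': 11}
i=7, x='y': counts = {'z': 10, 'y': 18}
i=8, x='y': counts = {'z': 10, 'y': 26}
i=9, x='x': counts = {'z': 10, 'y': 26, 'x': 9}

{'z': 10, 'y': 26, 'x': 9}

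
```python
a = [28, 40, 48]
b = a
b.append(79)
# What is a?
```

After line 1: a = [28, 40, 48]
After line 2 (b = a is an alias, same object): a = [28, 40, 48], b = [28, 40, 48]
After line 3 (b.append mutates the shared list): a = [28, 40, 48, 79], b = [28, 40, 48, 79]

[28, 40, 48, 79]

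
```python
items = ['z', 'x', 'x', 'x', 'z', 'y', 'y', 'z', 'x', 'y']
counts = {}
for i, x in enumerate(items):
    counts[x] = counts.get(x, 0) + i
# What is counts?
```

Initial: counts = {}, items = ['z', 'x', 'x', 'x', 'z', 'y', 'y', 'z', 'x', 'y']
i=0, x='z': counts = {'z': 0}
i=1, x='x': counts = {'z': 0, 'x': 1}
i=2, x='x': counts = {'z': 0, 'x': 3}
i=3, x='x': counts = {'z': 0, 'x': 6}
i=4, x='z': counts = {'z': 4, 'x': 6}
i=5, x='y': counts = {'z': 4, 'x': 6, 'y': 5}
i=6, x='y': counts = {'z': 4, 'x': 6, 'y': 11}
i=7, x='z': counts = {'z': 11, 'x': 6, 'y': 11}
i=8, x='x': counts = {'z': 11, 'x': 14, 'y': 11}
i=9, x='y': counts = {'z': 11, 'x': 14, 'y': 20}

{'z': 11, 'x': 14, 'y': 20}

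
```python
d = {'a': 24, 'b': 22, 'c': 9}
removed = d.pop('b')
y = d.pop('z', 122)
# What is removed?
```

After line 1: d = {'a': 24, 'b': 22, 'c': 9}
After line 2 (pop 'b' returns 22): d = {'a': 24, 'c': 9}, removed = 22
After line 3 (pop 'z' missing, returns default 122): d = {'a': 24, 'c': 9}, y = 122

22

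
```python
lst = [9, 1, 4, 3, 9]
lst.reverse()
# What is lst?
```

[9, 3, 4, 1, 9]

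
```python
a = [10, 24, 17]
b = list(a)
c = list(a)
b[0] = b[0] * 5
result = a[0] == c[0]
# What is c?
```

After line 1: a = [10, 24, 17]
After line 2 (b = list(a), copy): a = [10, 24, 17], b = [10, 24, 17]
After line 3 (c = list(a) is a copy, new object): c = [10, 24, 17]
After line 4 (b[0] = 10 * 5 = 50; only b mutates (copy)): a = [10, 24, 17], b = [50, 24, 17], c = [10, 24, 17]
After line 5 (a[0] = 10, c[0] = 10; result = True)

[10, 24, 17]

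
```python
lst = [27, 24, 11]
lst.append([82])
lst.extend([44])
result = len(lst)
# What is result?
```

After line 1: lst = [27, 24, 11]
After line 2 (append adds [82] as single element): lst = [27, 24, 11, [82]]
After line 3 (extend unpacks [44], adds 44): lst = [27, 24, 11, [82], 44]
After line 4: result = len(lst) = 5

5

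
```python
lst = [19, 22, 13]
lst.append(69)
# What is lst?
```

[19, 22, 13, 69]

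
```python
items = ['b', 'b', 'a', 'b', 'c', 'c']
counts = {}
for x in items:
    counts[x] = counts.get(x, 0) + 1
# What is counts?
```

Initial: counts = {}, items = ['b', 'b', 'a', 'b', 'c', 'c']
See 'b': counts = {'b': 1}
See 'b': counts = {'b': 2}
See 'a': counts = {'b': 2, 'a': 1}
See 'b': counts = {'b': 3, 'a': 1}
See 'c': counts = {'b': 3, 'a': 1, 'c': 1}
See 'c': counts = {'b': 3, 'a': 1, 'c': 2}

{'b': 3, 'a': 1, 'c': 2}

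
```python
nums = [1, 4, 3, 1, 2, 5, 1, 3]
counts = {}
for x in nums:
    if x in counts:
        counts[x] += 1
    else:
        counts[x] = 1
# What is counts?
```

Initial: counts = {}, nums = [1, 4, 3, 1, 2, 5, 1, 3]
See 1: counts = {1: 1}
See 4: counts = {1: 1, 4: 1}
See 3: counts = {1: 1, 4: 1, 3: 1}
See 1: counts = {1: 2, 4: 1, 3: 1}
See 2: counts = {1: 2, 4: 1, 3: 1, 2: 1}
See 5: counts = {1: 2, 4: 1, 3: 1, 2: 1, 5: 1}
See 1: counts = {1: 3, 4: 1, 3: 1, 2: 1, 5: 1}
See 3: counts = {1: 3, 4: 1, 3: 2, 2: 1, 5: 1}

{1: 3, 4: 1, 3: 2, 2: 1, 5: 1}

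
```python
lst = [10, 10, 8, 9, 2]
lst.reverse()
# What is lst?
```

[2, 9, 8, 10, 10]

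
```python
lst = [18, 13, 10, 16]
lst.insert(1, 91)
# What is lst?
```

[18, 91, 13, 10, 16]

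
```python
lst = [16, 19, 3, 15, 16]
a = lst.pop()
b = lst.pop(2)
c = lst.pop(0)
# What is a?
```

After line 1: lst = [16, 19, 3, 15, 16]
After line 2 (pop() -> a = 16): lst = [16, 19, 3, 15]
After line 3 (pop(2) -> b = 3): lst = [16, 19, 15]
After line 4 (pop(0) -> c = 16): lst = [19, 15]

16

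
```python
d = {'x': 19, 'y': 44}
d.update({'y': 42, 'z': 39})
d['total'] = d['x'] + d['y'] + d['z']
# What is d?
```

After line 1: d = {'x': 19, 'y': 44}
After line 2 (y overwritten, z added): d = {'x': 19, 'y': 42, 'z': 39}
After line 3 (total = 19 + 42 + 39 = 100): d = {'x': 19, 'y': 42, 'z': 39, 'total': 100}

{'x': 19, 'y': 42, 'z': 39, 'total': 100}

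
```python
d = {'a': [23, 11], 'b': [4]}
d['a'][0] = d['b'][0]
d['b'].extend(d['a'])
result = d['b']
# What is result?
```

After line 1: d = {'a': [23, 11], 'b': [4]}
After line 2 (a[0] = b[0] = 4): d = {'a': [4, 11], 'b': [4]}
After line 3 (b.extend(a) appends [4, 11]): d = {'a': [4, 11], 'b': [4, 4, 11]}
After line 4: result = d['b'] = [4, 4, 11]

[4, 4, 11]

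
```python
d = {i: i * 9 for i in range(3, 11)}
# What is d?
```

{3: 27, 4: 36, 5: 45, 6: 54, 7: 63, 8: 72, 9: 81, 10: 90}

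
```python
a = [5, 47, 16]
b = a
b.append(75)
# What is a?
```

After line 1: a = [5, 47, 16]
After line 2 (b = a is an alias, same object): a = [5, 47, 16], b = [5, 47, 16]
After line 3 (b.append mutates the shared list): a = [5, 47, 16, 75], b = [5, 47, 16, 75]

[5, 47, 16, 75]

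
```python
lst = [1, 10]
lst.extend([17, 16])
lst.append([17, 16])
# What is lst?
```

After line 1: lst = [1, 10]
After line 2 (extend unpacks [17, 16]): lst = [1, 10, 17, 16]
After line 3 (append adds [17, 16] as single element): lst = [1, 10, 17, 16, [17, 16]]

[1, 10, 17, 16, [17, 16]]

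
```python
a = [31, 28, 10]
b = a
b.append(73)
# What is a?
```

After line 1: a = [31, 28, 10]
After line 2 (b = a is an alias, same object): a = [31, 28, 10], b = [31, 28, 10]
After line 3 (b.append mutates the shared list): a = [31, 28, 10, 73], b = [31, 28, 10, 73]

[31, 28, 10, 73]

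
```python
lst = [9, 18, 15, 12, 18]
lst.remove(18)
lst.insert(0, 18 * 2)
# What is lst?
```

After line 1: lst = [9, 18, 15, 12, 18]
After line 2 (remove first 18): lst = [9, 15, 12, 18]
After line 3 (insert 36 at index 0): lst = [36, 9, 15, 12, 18]

[36, 9, 15, 12, 18]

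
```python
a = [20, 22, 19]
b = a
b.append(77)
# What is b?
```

After line 1: a = [20, 22, 19]
After line 2 (b = a is an alias, same object): a = [20, 22, 19], b = [20, 22, 19]
After line 3 (b.append mutates the shared list): a = [20, 22, 19, 77], b = [20, 22, 19, 77]

[20, 22, 19, 77]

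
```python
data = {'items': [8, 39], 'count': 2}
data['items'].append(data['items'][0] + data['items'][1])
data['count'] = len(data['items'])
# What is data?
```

After line 1: data = {'items': [8, 39], 'count': 2}
After line 2 (append 8 + 39 = 47): data = {'items': [8, 39, 47], 'count': 2}
After line 3 (count = len(items) = 3): data = {'items': [8, 39, 47], 'count': 3}

{'items': [8, 39, 47], 'count': 3}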